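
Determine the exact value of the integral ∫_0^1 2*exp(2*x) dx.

An antiderivative is F(x) = exp(2*x).
Then F(1) - F(0) = (exp(2)) - (1) = -1 + exp(2).

-1 + exp(2)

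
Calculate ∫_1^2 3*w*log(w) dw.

Integrate by parts once (u = ln w, dv = 3*w dw).
An antiderivative is F(w) = 3*w**2*(2*log(w) - 1)/4.
Then F(2) - F(1) = (-3 + log(64)) - (-3/4) = -9/4 + log(64).

-9/4 + log(64)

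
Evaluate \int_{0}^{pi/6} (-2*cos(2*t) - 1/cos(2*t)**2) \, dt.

-sqrt(3)

An antiderivative is F(t) = -sin(2*t) - tan(2*t)/2.
Then F(pi/6) - F(0) = (-sqrt(3)) - (0) = -sqrt(3).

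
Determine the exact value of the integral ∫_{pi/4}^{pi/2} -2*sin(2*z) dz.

-1

An antiderivative is F(z) = cos(2*z).
Then F(pi/2) - F(pi/4) = (-1) - (0) = -1.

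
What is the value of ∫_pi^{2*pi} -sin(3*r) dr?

2/3

An antiderivative is F(r) = cos(3*r)/3.
Then F(2*pi) - F(pi) = (1/3) - (-1/3) = 2/3.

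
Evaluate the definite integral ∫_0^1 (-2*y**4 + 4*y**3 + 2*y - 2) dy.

By the power rule, an antiderivative is F(y) = -2*y**5/5 + y**4 + y**2 - 2*y.
Then F(1) - F(0) = (-2/5) - (0) = -2/5.

-2/5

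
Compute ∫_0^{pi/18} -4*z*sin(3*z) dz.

-2/9 + sqrt(3)*pi/27

Integrate by parts once (u = z, dv = -4*sin(3*z) dz).
An antiderivative is F(z) = 4*z*cos(3*z)/3 - 4*sin(3*z)/9.
Then F(pi/18) - F(0) = (-2/9 + sqrt(3)*pi/27) - (0) = -2/9 + sqrt(3)*pi/27.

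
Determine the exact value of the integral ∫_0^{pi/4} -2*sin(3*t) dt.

An antiderivative is F(t) = 2*cos(3*t)/3.
Then F(pi/4) - F(0) = (-sqrt(2)/3) - (2/3) = -2/3 - sqrt(2)/3.

-2/3 - sqrt(2)/3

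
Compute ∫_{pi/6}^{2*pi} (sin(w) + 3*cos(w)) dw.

An antiderivative is F(w) = 3*sin(w) - cos(w).
Then F(2*pi) - F(pi/6) = (-1) - (3/2 - sqrt(3)/2) = -5/2 + sqrt(3)/2.

-5/2 + sqrt(3)/2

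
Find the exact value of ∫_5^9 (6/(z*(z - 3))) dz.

Factor the denominator: z**2 - 3*z = z(z - 3).
Partial fractions: 6/(z*(z - 3)) = -2/z + 2/(z - 3).
An antiderivative is F(z) = -2*log(z) + 2*log(z - 3).
Then F(9) - F(5) = (log(4/9)) - (log(4/25)) = log(25/9).

log(25/9)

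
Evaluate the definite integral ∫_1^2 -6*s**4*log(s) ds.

Integrate by parts once (u = ln s, dv = -6*s**4 ds).
An antiderivative is F(s) = -6*s**5*(5*log(s) - 1)/25.
Then F(2) - F(1) = (192/25 - 192*log(2)/5) - (6/25) = 186/25 - 192*log(2)/5.

186/25 - 192*log(2)/5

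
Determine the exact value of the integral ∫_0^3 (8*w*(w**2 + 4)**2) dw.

Let u = w**2 + 4, so du = 2*w dw. When w = 0, u = 4; when w = 3, u = 13.
The integral becomes 4·∫ u**2 du from 4 to 13, with antiderivative 4*u**3/3.
Back in w: F(w) = 4*(w**2 + 4)**3/3.
Then F(3) - F(0) = (8788/3) - (256/3) = 2844.

2844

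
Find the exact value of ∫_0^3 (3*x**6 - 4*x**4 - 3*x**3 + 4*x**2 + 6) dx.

By the power rule, an antiderivative is F(x) = 3*x**7/7 - 4*x**5/5 - 3*x**4/4 + 4*x**3/3 + 6*x.
Then F(3) - F(0) = (103059/140) - (0) = 103059/140.

103059/140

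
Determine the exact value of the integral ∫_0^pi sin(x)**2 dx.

Use the identity sin^2(x) = (1 - cos(2*x))/2.
An antiderivative is F(x) = x/2 - sin(2*x)/4.
Then F(pi) - F(0) = (pi/2) - (0) = pi/2.

pi/2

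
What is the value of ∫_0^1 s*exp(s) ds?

1

Integrate by parts once (u = s, dv = exp(s) ds).
An antiderivative is F(s) = (s - 1)*exp(s).
Then F(1) - F(0) = (0) - (-1) = 1.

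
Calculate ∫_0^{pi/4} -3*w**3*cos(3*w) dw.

Integrate by parts 3 times (u = w^3, dv = -3*cos(3*w) dw).
An antiderivative is F(w) = -w**3*sin(3*w) - w**2*cos(3*w) + 2*w*sin(3*w)/3 + 2*cos(3*w)/9.
Then F(pi/4) - F(0) = (sqrt(2)*(-9*pi**3 - 128 + 96*pi + 36*pi**2)/1152) - (2/9) = -sqrt(2)*pi**3/128 - 2/9 - sqrt(2)/9 + sqrt(2)*pi/12 + sqrt(2)*pi**2/32.

-sqrt(2)*pi**3/128 - 2/9 - sqrt(2)/9 + sqrt(2)*pi/12 + sqrt(2)*pi**2/32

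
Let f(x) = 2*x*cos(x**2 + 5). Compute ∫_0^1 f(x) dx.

Let u = x**2 + 5, so du = 2*x dx. When x = 0, u = 5; when x = 1, u = 6.
The integral becomes ∫ cos(u) du from 5 to 6, with antiderivative sin(u).
Back in x: F(x) = sin(x**2 + 5).
Then F(1) - F(0) = (sin(6)) - (sin(5)) = sin(6) - sin(5).

sin(6) - sin(5)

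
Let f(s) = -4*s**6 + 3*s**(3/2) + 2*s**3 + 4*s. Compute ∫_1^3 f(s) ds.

By the power rule, an antiderivative is F(s) = -4*s**7/7 + 6*s**(5/2)/5 + s**4/2 + 2*s**2.
Then F(3) - F(1) = (-16677/14 + 54*sqrt(3)/5) - (219/70) = -41802/35 + 54*sqrt(3)/5.

-41802/35 + 54*sqrt(3)/5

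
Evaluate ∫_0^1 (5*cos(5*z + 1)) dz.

Let u = 5*z + 1, so du = 5 dz. When z = 0, u = 1; when z = 1, u = 6.
The integral becomes ∫ cos(u) du from 1 to 6, with antiderivative sin(u).
Back in z: F(z) = sin(5*z + 1).
Then F(1) - F(0) = (sin(6)) - (sin(1)) = -sin(1) + sin(6).

-sin(1) + sin(6)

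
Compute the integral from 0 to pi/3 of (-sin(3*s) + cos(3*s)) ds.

-2/3

An antiderivative is F(s) = sin(3*s)/3 + cos(3*s)/3.
Then F(pi/3) - F(0) = (-1/3) - (1/3) = -2/3.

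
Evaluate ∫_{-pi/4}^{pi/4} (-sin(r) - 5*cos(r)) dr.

-5*sqrt(2)

An antiderivative is F(r) = -5*sin(r) + cos(r).
Then F(pi/4) - F(-pi/4) = (-2*sqrt(2)) - (3*sqrt(2)) = -5*sqrt(2).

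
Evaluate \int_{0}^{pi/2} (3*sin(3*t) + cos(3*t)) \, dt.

An antiderivative is F(t) = sin(3*t)/3 - cos(3*t).
Then F(pi/2) - F(0) = (-1/3) - (-1) = 2/3.

2/3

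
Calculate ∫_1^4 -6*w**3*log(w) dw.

Integrate by parts once (u = ln w, dv = -6*w**3 dw).
An antiderivative is F(w) = -3*w**4*(4*log(w) - 1)/8.
Then F(4) - F(1) = (96 - 768*log(2)) - (3/8) = 765/8 - 768*log(2).

765/8 - 768*log(2)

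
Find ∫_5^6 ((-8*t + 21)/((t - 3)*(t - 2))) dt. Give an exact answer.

Factor the denominator: t**2 - 5*t + 6 = (t - 2)(t - 3).
Partial fractions: (-8*t + 21)/((t - 3)*(t - 2)) = -5/(t - 2) - 3/(t - 3).
An antiderivative is F(t) = -3*log(t - 3) - 5*log(t - 2).
Then F(6) - F(5) = (-10*log(2) - 3*log(3)) - (-5*log(3) - 3*log(2)) = -7*log(2) + 2*log(3).

-7*log(2) + 2*log(3)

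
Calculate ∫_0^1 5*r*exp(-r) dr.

5 - 10*exp(-1)

Integrate by parts once (u = r, dv = 5*exp(-r) dr).
An antiderivative is F(r) = (-5*r - 5)*exp(-r).
Then F(1) - F(0) = (-10*exp(-1)) - (-5) = 5 - 10*exp(-1).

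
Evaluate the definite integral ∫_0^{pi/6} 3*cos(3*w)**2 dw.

pi/4

Use the identity cos^2(3*w) = (1 + cos(6*w))/2.
An antiderivative is F(w) = 3*w/2 + sin(6*w)/4.
Then F(pi/6) - F(0) = (pi/4) - (0) = pi/4.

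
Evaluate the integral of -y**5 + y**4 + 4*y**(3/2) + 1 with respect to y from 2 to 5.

-19719/10 - 32*sqrt(2)/5 + 40*sqrt(5)

By the power rule, an antiderivative is F(y) = -y**6/6 + 8*y**(5/2)/5 + y**5/5 + y.
Then F(5) - F(2) = (-11845/6 + 40*sqrt(5)) - (-34/15 + 32*sqrt(2)/5) = -19719/10 - 32*sqrt(2)/5 + 40*sqrt(5).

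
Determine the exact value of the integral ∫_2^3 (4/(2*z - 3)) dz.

An antiderivative is F(z) = 2*log(2*z - 3).
Then F(3) - F(2) = (log(9)) - (0) = log(9).

log(9)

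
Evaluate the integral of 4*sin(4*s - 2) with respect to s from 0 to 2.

-cos(6) + cos(2)

Let u = 4*s - 2, so du = 4 ds. When s = 0, u = -2; when s = 2, u = 6.
The integral becomes ∫ sin(u) du from -2 to 6, with antiderivative -cos(u).
Back in s: F(s) = -cos(4*s - 2).
Then F(2) - F(0) = (-cos(6)) - (-cos(2)) = -cos(6) + cos(2).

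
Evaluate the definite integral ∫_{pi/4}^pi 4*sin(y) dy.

An antiderivative is F(y) = -4*cos(y).
Then F(pi) - F(pi/4) = (4) - (-2*sqrt(2)) = 2*sqrt(2) + 4.

2*sqrt(2) + 4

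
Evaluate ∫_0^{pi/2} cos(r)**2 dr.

Use the identity cos^2(r) = (1 + cos(2*r))/2.
An antiderivative is F(r) = r/2 + sin(2*r)/4.
Then F(pi/2) - F(0) = (pi/4) - (0) = pi/4.

pi/4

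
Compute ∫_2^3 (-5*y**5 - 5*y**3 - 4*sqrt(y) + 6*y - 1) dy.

-7457/12 - 8*sqrt(3) + 16*sqrt(2)/3

By the power rule, an antiderivative is F(y) = -5*y**6/6 - 5*y**4/4 - 8*y**(3/2)/3 + 3*y**2 - y.
Then F(3) - F(2) = (-2739/4 - 8*sqrt(3)) - (-190/3 - 16*sqrt(2)/3) = -7457/12 - 8*sqrt(3) + 16*sqrt(2)/3.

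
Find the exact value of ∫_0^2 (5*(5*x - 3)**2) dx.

370/3

Let u = 5*x - 3, so du = 5 dx. When x = 0, u = -3; when x = 2, u = 7.
The integral becomes ∫ u**2 du from -3 to 7, with antiderivative u**3/3.
Back in x: F(x) = (5*x - 3)**3/3.
Then F(2) - F(0) = (343/3) - (-9) = 370/3.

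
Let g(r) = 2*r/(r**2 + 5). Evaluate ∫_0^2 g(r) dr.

Let u = r**2 + 5, so du = 2*r dr. When r = 0, u = 5; when r = 2, u = 9.
The integral becomes ∫ 1/u du from 5 to 9, with antiderivative log(u).
Back in r: F(r) = log(r**2 + 5).
Then F(2) - F(0) = (log(9)) - (log(5)) = log(9/5).

log(9/5)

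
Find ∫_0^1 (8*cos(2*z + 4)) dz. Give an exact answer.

Let u = 2*z + 4, so du = 2 dz. When z = 0, u = 4; when z = 1, u = 6.
The integral becomes 4·∫ cos(u) du from 4 to 6, with antiderivative 4*sin(u).
Back in z: F(z) = 4*sin(2*z + 4).
Then F(1) - F(0) = (4*sin(6)) - (4*sin(4)) = 4*sin(6) - 4*sin(4).

4*sin(6) - 4*sin(4)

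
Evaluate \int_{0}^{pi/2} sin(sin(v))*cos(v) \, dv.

Let u = sin(v), so du = cos(v) dv. When v = 0, u = 0; when v = pi/2, u = 1.
The integral becomes ∫ sin(u) du from 0 to 1, with antiderivative -cos(u).
Back in v: F(v) = -cos(sin(v)).
Then F(pi/2) - F(0) = (-cos(1)) - (-1) = 1 - cos(1).

1 - cos(1)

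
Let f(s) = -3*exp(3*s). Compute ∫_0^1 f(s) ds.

An antiderivative is F(s) = -exp(3*s).
Then F(1) - F(0) = (-exp(3)) - (-1) = 1 - exp(3).

1 - exp(3)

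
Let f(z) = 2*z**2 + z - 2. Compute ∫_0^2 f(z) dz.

10/3

By the power rule, an antiderivative is F(z) = 2*z**3/3 + z**2/2 - 2*z.
Then F(2) - F(0) = (10/3) - (0) = 10/3.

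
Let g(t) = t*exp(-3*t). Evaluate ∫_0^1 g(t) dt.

Integrate by parts once (u = t, dv = exp(-3*t) dt).
An antiderivative is F(t) = (-3*t - 1)*exp(-3*t)/9.
Then F(1) - F(0) = (-4*exp(-3)/9) - (-1/9) = (-4 + exp(3))*exp(-3)/9.

(-4 + exp(3))*exp(-3)/9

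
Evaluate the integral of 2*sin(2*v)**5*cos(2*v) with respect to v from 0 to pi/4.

Let u = sin(2*v), so du = 2*cos(2*v) dv. When v = 0, u = 0; when v = pi/4, u = 1.
The integral becomes ∫ u**5 du from 0 to 1, with antiderivative u**6/6.
Back in v: F(v) = sin(2*v)**6/6.
Then F(pi/4) - F(0) = (1/6) - (0) = 1/6.

1/6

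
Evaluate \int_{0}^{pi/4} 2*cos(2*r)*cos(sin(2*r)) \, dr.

Let u = sin(2*r), so du = 2*cos(2*r) dr. When r = 0, u = 0; when r = pi/4, u = 1.
The integral becomes ∫ cos(u) du from 0 to 1, with antiderivative sin(u).
Back in r: F(r) = sin(sin(2*r)).
Then F(pi/4) - F(0) = (sin(1)) - (0) = sin(1).

sin(1)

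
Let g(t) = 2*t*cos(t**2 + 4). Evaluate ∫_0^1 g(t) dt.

sin(5) - sin(4)

Let u = t**2 + 4, so du = 2*t dt. When t = 0, u = 4; when t = 1, u = 5.
The integral becomes ∫ cos(u) du from 4 to 5, with antiderivative sin(u).
Back in t: F(t) = sin(t**2 + 4).
Then F(1) - F(0) = (sin(5)) - (sin(4)) = sin(5) - sin(4).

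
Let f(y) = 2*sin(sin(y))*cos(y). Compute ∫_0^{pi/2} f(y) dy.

Let u = sin(y), so du = cos(y) dy. When y = 0, u = 0; when y = pi/2, u = 1.
The integral becomes 2·∫ sin(u) du from 0 to 1, with antiderivative -2*cos(u).
Back in y: F(y) = -2*cos(sin(y)).
Then F(pi/2) - F(0) = (-2*cos(1)) - (-2) = 2 - 2*cos(1).

2 - 2*cos(1)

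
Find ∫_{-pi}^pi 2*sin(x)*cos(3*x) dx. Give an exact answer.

Use the identity sin(x)cos(3*x) = [sin(4*x) + sin(-2*x)]/2.
An antiderivative is F(x) = cos(2*x)/2 - cos(4*x)/4.
Then F(pi) - F(-pi) = (1/4) - (1/4) = 0.

0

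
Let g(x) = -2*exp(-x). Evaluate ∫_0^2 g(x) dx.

An antiderivative is F(x) = 2*exp(-x).
Then F(2) - F(0) = (2*exp(-2)) - (2) = -2 + 2*exp(-2).

-2 + 2*exp(-2)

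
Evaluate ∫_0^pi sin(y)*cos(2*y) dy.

Use the identity sin(y)cos(2*y) = [sin(3*y) + sin(-y)]/2.
An antiderivative is F(y) = cos(y)/2 - cos(3*y)/6.
Then F(pi) - F(0) = (-1/3) - (1/3) = -2/3.

-2/3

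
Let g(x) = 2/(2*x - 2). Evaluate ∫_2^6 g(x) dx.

log(5)

An antiderivative is F(x) = log(2*x - 2).
Then F(6) - F(2) = (log(10)) - (log(2)) = log(5).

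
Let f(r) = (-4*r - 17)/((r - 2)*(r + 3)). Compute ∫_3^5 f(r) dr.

Factor the denominator: r**2 + r - 6 = (r + 3)(r - 2).
Partial fractions: (-4*r - 17)/((r - 2)*(r + 3)) = 1/(r + 3) - 5/(r - 2).
An antiderivative is F(r) = -5*log(r - 2) + log(r + 3).
Then F(5) - F(3) = (-5*log(3) + 3*log(2)) - (log(6)) = -6*log(3) + 2*log(2).

-6*log(3) + 2*log(2)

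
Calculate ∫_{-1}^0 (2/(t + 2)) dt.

log(4)

An antiderivative is F(t) = 2*log(t + 2).
Then F(0) - F(-1) = (log(4)) - (0) = log(4).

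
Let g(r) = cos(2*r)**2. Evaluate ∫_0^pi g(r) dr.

pi/2

Use the identity cos^2(2*r) = (1 + cos(4*r))/2.
An antiderivative is F(r) = r/2 + sin(4*r)/8.
Then F(pi) - F(0) = (pi/2) - (0) = pi/2.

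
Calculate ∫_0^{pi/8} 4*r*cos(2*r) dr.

Integrate by parts once (u = r, dv = 4*cos(2*r) dr).
An antiderivative is F(r) = 2*r*sin(2*r) + cos(2*r).
Then F(pi/8) - F(0) = (sqrt(2)*(pi + 4)/8) - (1) = -1 + sqrt(2)*pi/8 + sqrt(2)/2.

-1 + sqrt(2)*pi/8 + sqrt(2)/2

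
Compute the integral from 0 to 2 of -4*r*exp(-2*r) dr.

-1 + 5*exp(-4)

Integrate by parts once (u = r, dv = -4*exp(-2*r) dr).
An antiderivative is F(r) = (2*r + 1)*exp(-2*r).
Then F(2) - F(0) = (5*exp(-4)) - (1) = -1 + 5*exp(-4).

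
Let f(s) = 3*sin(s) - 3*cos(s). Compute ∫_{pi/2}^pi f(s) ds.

An antiderivative is F(s) = -3*sin(s) - 3*cos(s).
Then F(pi) - F(pi/2) = (3) - (-3) = 6.

6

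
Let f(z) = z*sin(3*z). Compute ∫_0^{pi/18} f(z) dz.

-sqrt(3)*pi/108 + 1/18

Integrate by parts once (u = z, dv = sin(3*z) dz).
An antiderivative is F(z) = -z*cos(3*z)/3 + sin(3*z)/9.
Then F(pi/18) - F(0) = (-sqrt(3)*pi/108 + 1/18) - (0) = -sqrt(3)*pi/108 + 1/18.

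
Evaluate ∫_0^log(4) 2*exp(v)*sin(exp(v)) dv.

2*cos(1) - 2*cos(4)

Let u = exp(v), so du = exp(v) dv. When v = 0, u = 1; when v = log(4), u = 4.
The integral becomes 2·∫ sin(u) du from 1 to 4, with antiderivative -2*cos(u).
Back in v: F(v) = -2*cos(exp(v)).
Then F(log(4)) - F(0) = (-2*cos(4)) - (-2*cos(1)) = 2*cos(1) - 2*cos(4).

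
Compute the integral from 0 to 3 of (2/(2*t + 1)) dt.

log(7)

An antiderivative is F(t) = log(2*t + 1).
Then F(3) - F(0) = (log(7)) - (0) = log(7).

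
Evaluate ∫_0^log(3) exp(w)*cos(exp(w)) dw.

Let u = exp(w), so du = exp(w) dw. When w = 0, u = 1; when w = log(3), u = 3.
The integral becomes ∫ cos(u) du from 1 to 3, with antiderivative sin(u).
Back in w: F(w) = sin(exp(w)).
Then F(log(3)) - F(0) = (sin(3)) - (sin(1)) = -sin(1) + sin(3).

-sin(1) + sin(3)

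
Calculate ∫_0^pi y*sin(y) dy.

Integrate by parts once (u = y, dv = sin(y) dy).
An antiderivative is F(y) = -y*cos(y) + sin(y).
Then F(pi) - F(0) = (pi) - (0) = pi.

pi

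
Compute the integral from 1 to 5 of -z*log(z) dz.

6 - 25*log(5)/2

Integrate by parts once (u = ln z, dv = -z dz).
An antiderivative is F(z) = -z**2*(2*log(z) - 1)/4.
Then F(5) - F(1) = (25/4 - 25*log(5)/2) - (1/4) = 6 - 25*log(5)/2.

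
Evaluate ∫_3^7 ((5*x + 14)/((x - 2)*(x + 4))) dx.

Factor the denominator: x**2 + 2*x - 8 = (x + 4)(x - 2).
Partial fractions: (5*x + 14)/((x - 2)*(x + 4)) = 1/(x + 4) + 4/(x - 2).
An antiderivative is F(x) = 4*log(x - 2) + log(x + 4).
Then F(7) - F(3) = (log(11) + 4*log(5)) - (log(7)) = -log(7) + log(11) + 4*log(5).

-log(7) + log(11) + 4*log(5)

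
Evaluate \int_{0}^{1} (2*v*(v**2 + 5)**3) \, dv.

671/4

Let u = v**2 + 5, so du = 2*v dv. When v = 0, u = 5; when v = 1, u = 6.
The integral becomes ∫ u**3 du from 5 to 6, with antiderivative u**4/4.
Back in v: F(v) = (v**2 + 5)**4/4.
Then F(1) - F(0) = (324) - (625/4) = 671/4.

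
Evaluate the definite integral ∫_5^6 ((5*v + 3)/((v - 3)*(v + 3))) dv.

-9*log(2) + 7*log(3)

Factor the denominator: v**2 - 9 = (v + 3)(v - 3).
Partial fractions: (5*v + 3)/((v - 3)*(v + 3)) = 2/(v + 3) + 3/(v - 3).
An antiderivative is F(v) = 3*log(v - 3) + 2*log(v + 3).
Then F(6) - F(5) = (7*log(3)) - (9*log(2)) = -9*log(2) + 7*log(3).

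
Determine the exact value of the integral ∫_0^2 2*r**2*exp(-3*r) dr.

4/27 - 100*exp(-6)/27

Integrate by parts twice (u = r^2, dv = 2*exp(-3*r) dr).
An antiderivative is F(r) = (-18*r**2 - 12*r - 4)*exp(-3*r)/27.
Then F(2) - F(0) = (-100*exp(-6)/27) - (-4/27) = 4/27 - 100*exp(-6)/27.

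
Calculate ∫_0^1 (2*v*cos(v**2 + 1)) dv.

-sin(1) + sin(2)

Let u = v**2 + 1, so du = 2*v dv. When v = 0, u = 1; when v = 1, u = 2.
The integral becomes ∫ cos(u) du from 1 to 2, with antiderivative sin(u).
Back in v: F(v) = sin(v**2 + 1).
Then F(1) - F(0) = (sin(2)) - (sin(1)) = -sin(1) + sin(2).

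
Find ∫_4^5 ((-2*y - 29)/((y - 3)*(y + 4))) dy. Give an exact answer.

-14*log(2) + 6*log(3)

Factor the denominator: y**2 + y - 12 = (y + 4)(y - 3).
Partial fractions: (-2*y - 29)/((y - 3)*(y + 4)) = 3/(y + 4) - 5/(y - 3).
An antiderivative is F(y) = -5*log(y - 3) + 3*log(y + 4).
Then F(5) - F(4) = (-5*log(2) + 6*log(3)) - (9*log(2)) = -14*log(2) + 6*log(3).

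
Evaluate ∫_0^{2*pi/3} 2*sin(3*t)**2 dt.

2*pi/3

Use the identity sin^2(3*t) = (1 - cos(6*t))/2.
An antiderivative is F(t) = t - sin(6*t)/6.
Then F(2*pi/3) - F(0) = (2*pi/3) - (0) = 2*pi/3.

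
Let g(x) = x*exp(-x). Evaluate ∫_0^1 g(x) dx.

1 - 2*exp(-1)

Integrate by parts once (u = x, dv = exp(-x) dx).
An antiderivative is F(x) = (-x - 1)*exp(-x).
Then F(1) - F(0) = (-2*exp(-1)) - (-1) = 1 - 2*exp(-1).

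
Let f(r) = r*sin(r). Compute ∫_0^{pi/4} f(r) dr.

sqrt(2)*(4 - pi)/8

Integrate by parts once (u = r, dv = sin(r) dr).
An antiderivative is F(r) = -r*cos(r) + sin(r).
Then F(pi/4) - F(0) = (sqrt(2)*(4 - pi)/8) - (0) = sqrt(2)*(4 - pi)/8.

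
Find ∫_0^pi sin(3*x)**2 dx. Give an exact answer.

pi/2

Use the identity sin^2(3*x) = (1 - cos(6*x))/2.
An antiderivative is F(x) = x/2 - sin(6*x)/12.
Then F(pi) - F(0) = (pi/2) - (0) = pi/2.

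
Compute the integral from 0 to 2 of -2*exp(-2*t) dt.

An antiderivative is F(t) = exp(-2*t).
Then F(2) - F(0) = (exp(-4)) - (1) = -1 + exp(-4).

-1 + exp(-4)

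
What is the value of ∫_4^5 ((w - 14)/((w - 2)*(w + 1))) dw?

Factor the denominator: w**2 - w - 2 = (w + 1)(w - 2).
Partial fractions: (w - 14)/((w - 2)*(w + 1)) = 5/(w + 1) - 4/(w - 2).
An antiderivative is F(w) = -4*log(w - 2) + 5*log(w + 1).
Then F(5) - F(4) = (log(96)) - (-4*log(2) + 5*log(5)) = -5*log(5) + log(3) + 9*log(2).

-5*log(5) + log(3) + 9*log(2)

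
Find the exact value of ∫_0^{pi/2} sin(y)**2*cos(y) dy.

Let u = sin(y), so du = cos(y) dy. When y = 0, u = 0; when y = pi/2, u = 1.
The integral becomes ∫ u**2 du from 0 to 1, with antiderivative u**3/3.
Back in y: F(y) = sin(y)**3/3.
Then F(pi/2) - F(0) = (1/3) - (0) = 1/3.

1/3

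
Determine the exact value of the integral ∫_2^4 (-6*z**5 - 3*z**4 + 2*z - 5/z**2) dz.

By the power rule, an antiderivative is F(z) = -z**6 - 3*z**5/5 + z**2 + 5/z.
Then F(4) - F(2) = (-93863/20) - (-767/10) = -92329/20.

-92329/20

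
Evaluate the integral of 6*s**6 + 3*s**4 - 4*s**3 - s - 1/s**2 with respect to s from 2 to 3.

By the power rule, an antiderivative is F(s) = 6*s**7/7 + 3*s**5/5 - s**4 - s**2/2 + 1/s.
Then F(3) - F(2) = (406393/210) - (7799/70) = 191498/105.

191498/105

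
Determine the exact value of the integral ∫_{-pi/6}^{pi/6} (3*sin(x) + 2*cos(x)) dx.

2

An antiderivative is F(x) = 2*sin(x) - 3*cos(x).
Then F(pi/6) - F(-pi/6) = (1 - 3*sqrt(3)/2) - (-3*sqrt(3)/2 - 1) = 2.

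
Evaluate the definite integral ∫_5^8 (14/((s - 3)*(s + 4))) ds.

-6*log(2) + 2*log(3) + 2*log(5)

Factor the denominator: s**2 + s - 12 = (s + 4)(s - 3).
Partial fractions: 14/((s - 3)*(s + 4)) = -2/(s + 4) + 2/(s - 3).
An antiderivative is F(s) = 2*log(s - 3) - 2*log(s + 4).
Then F(8) - F(5) = (-4*log(2) - 2*log(3) + 2*log(5)) - (log(4/81)) = -6*log(2) + 2*log(3) + 2*log(5).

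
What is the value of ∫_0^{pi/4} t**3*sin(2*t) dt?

Integrate by parts 3 times (u = t^3, dv = sin(2*t) dt).
An antiderivative is F(t) = -t**3*cos(2*t)/2 + 3*t**2*sin(2*t)/4 + 3*t*cos(2*t)/4 - 3*sin(2*t)/8.
Then F(pi/4) - F(0) = (-3/8 + 3*pi**2/64) - (0) = -3/8 + 3*pi**2/64.

-3/8 + 3*pi**2/64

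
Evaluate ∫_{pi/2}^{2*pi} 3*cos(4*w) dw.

An antiderivative is F(w) = 3*sin(4*w)/4.
Then F(2*pi) - F(pi/2) = (0) - (0) = 0.

0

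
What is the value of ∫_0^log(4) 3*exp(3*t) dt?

Let u = exp(t), so du = exp(t) dt. When t = 0, u = 1; when t = log(4), u = 4.
The integral becomes 3·∫ u**2 du from 1 to 4, with antiderivative u**3.
Back in t: F(t) = exp(3*t).
Then F(log(4)) - F(0) = (64) - (1) = 63.

63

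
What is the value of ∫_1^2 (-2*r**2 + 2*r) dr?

By the power rule, an antiderivative is F(r) = -2*r**3/3 + r**2.
Then F(2) - F(1) = (-4/3) - (1/3) = -5/3.

-5/3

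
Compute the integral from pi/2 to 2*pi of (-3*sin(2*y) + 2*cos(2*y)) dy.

An antiderivative is F(y) = sin(2*y) + 3*cos(2*y)/2.
Then F(2*pi) - F(pi/2) = (3/2) - (-3/2) = 3.

3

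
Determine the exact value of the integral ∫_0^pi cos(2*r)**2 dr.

Use the identity cos^2(2*r) = (1 + cos(4*r))/2.
An antiderivative is F(r) = r/2 + sin(4*r)/8.
Then F(pi) - F(0) = (pi/2) - (0) = pi/2.

pi/2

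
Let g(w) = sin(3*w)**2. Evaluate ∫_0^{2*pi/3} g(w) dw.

Use the identity sin^2(3*w) = (1 - cos(6*w))/2.
An antiderivative is F(w) = w/2 - sin(6*w)/12.
Then F(2*pi/3) - F(0) = (pi/3) - (0) = pi/3.

pi/3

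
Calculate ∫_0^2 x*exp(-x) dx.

Integrate by parts once (u = x, dv = exp(-x) dx).
An antiderivative is F(x) = (-x - 1)*exp(-x).
Then F(2) - F(0) = (-3*exp(-2)) - (-1) = 1 - 3*exp(-2).

1 - 3*exp(-2)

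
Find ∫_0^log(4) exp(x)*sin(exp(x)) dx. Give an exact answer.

cos(1) - cos(4)

Let u = exp(x), so du = exp(x) dx. When x = 0, u = 1; when x = log(4), u = 4.
The integral becomes ∫ sin(u) du from 1 to 4, with antiderivative -cos(u).
Back in x: F(x) = -cos(exp(x)).
Then F(log(4)) - F(0) = (-cos(4)) - (-cos(1)) = cos(1) - cos(4).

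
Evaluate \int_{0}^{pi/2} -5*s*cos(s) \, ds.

Integrate by parts once (u = s, dv = -5*cos(s) ds).
An antiderivative is F(s) = -5*s*sin(s) - 5*cos(s).
Then F(pi/2) - F(0) = (-5*pi/2) - (-5) = 5 - 5*pi/2.

5 - 5*pi/2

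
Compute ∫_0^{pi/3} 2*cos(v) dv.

An antiderivative is F(v) = 2*sin(v).
Then F(pi/3) - F(0) = (sqrt(3)) - (0) = sqrt(3).

sqrt(3)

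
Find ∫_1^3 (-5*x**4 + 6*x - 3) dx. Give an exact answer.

-224

By the power rule, an antiderivative is F(x) = -x**5 + 3*x**2 - 3*x.
Then F(3) - F(1) = (-225) - (-1) = -224.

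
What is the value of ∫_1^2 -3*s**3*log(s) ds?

45/16 - 12*log(2)

Integrate by parts once (u = ln s, dv = -3*s**3 ds).
An antiderivative is F(s) = -3*s**4*(4*log(s) - 1)/16.
Then F(2) - F(1) = (3 - 12*log(2)) - (3/16) = 45/16 - 12*log(2).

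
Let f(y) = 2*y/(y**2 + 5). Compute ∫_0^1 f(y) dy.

log(6/5)

Let u = y**2 + 5, so du = 2*y dy. When y = 0, u = 5; when y = 1, u = 6.
The integral becomes ∫ 1/u du from 5 to 6, with antiderivative log(u).
Back in y: F(y) = log(y**2 + 5).
Then F(1) - F(0) = (log(6)) - (log(5)) = log(6/5).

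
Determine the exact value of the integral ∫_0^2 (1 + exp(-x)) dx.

3 - exp(-2)

An antiderivative is F(x) = x - exp(-x).
Then F(2) - F(0) = (2 - exp(-2)) - (-1) = 3 - exp(-2).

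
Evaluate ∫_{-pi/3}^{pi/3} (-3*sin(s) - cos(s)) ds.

-sqrt(3)

An antiderivative is F(s) = -sin(s) + 3*cos(s).
Then F(pi/3) - F(-pi/3) = (3/2 - sqrt(3)/2) - (sqrt(3)/2 + 3/2) = -sqrt(3).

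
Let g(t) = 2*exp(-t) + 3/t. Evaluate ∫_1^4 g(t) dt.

-2*exp(-4) + 2*exp(-1) + 6*log(2)

An antiderivative is F(t) = 3*log(t) - 2*exp(-t).
Then F(4) - F(1) = (-2*exp(-4) + 6*log(2)) - (-2*exp(-1)) = -2*exp(-4) + 2*exp(-1) + 6*log(2).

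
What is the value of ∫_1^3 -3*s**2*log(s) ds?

Integrate by parts once (u = ln s, dv = -3*s**2 ds).
An antiderivative is F(s) = -s**3*(3*log(s) - 1)/3.
Then F(3) - F(1) = (9 - 27*log(3)) - (1/3) = 26/3 - 27*log(3).

26/3 - 27*log(3)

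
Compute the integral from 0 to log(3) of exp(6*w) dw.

Let u = exp(w), so du = exp(w) dw. When w = 0, u = 1; when w = log(3), u = 3.
The integral becomes ∫ u**5 du from 1 to 3, with antiderivative u**6/6.
Back in w: F(w) = exp(6*w)/6.
Then F(log(3)) - F(0) = (243/2) - (1/6) = 364/3.

364/3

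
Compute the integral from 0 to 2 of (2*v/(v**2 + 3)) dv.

log(7/3)

Let u = v**2 + 3, so du = 2*v dv. When v = 0, u = 3; when v = 2, u = 7.
The integral becomes ∫ 1/u du from 3 to 7, with antiderivative log(u).
Back in v: F(v) = log(v**2 + 3).
Then F(2) - F(0) = (log(7)) - (log(3)) = log(7/3).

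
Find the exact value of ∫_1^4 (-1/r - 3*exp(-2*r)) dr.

An antiderivative is F(r) = -log(r) + 3*exp(-2*r)/2.
Then F(4) - F(1) = (-2*log(2) + 3*exp(-8)/2) - (3*exp(-2)/2) = -2*log(2) - 3*exp(-2)/2 + 3*exp(-8)/2.

-2*log(2) - 3*exp(-2)/2 + 3*exp(-8)/2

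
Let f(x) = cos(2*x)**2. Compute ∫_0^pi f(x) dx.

pi/2

Use the identity cos^2(2*x) = (1 + cos(4*x))/2.
An antiderivative is F(x) = x/2 + sin(4*x)/8.
Then F(pi) - F(0) = (pi/2) - (0) = pi/2.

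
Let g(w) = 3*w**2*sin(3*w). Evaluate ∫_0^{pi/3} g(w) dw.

Integrate by parts twice (u = w^2, dv = 3*sin(3*w) dw).
An antiderivative is F(w) = -w**2*cos(3*w) + 2*w*sin(3*w)/3 + 2*cos(3*w)/9.
Then F(pi/3) - F(0) = (-2/9 + pi**2/9) - (2/9) = -4/9 + pi**2/9.

-4/9 + pi**2/9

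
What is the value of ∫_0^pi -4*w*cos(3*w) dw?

8/9

Integrate by parts once (u = w, dv = -4*cos(3*w) dw).
An antiderivative is F(w) = -4*w*sin(3*w)/3 - 4*cos(3*w)/9.
Then F(pi) - F(0) = (4/9) - (-4/9) = 8/9.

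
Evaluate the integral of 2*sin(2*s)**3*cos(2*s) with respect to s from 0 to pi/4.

Let u = sin(2*s), so du = 2*cos(2*s) ds. When s = 0, u = 0; when s = pi/4, u = 1.
The integral becomes ∫ u**3 du from 0 to 1, with antiderivative u**4/4.
Back in s: F(s) = sin(2*s)**4/4.
Then F(pi/4) - F(0) = (1/4) - (0) = 1/4.

1/4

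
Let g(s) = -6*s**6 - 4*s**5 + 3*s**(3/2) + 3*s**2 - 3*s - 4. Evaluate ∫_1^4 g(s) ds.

-1169481/70

By the power rule, an antiderivative is F(s) = -6*s**7/7 - 2*s**6/3 + 6*s**(5/2)/5 + s**3 - 3*s**2/2 - 4*s.
Then F(4) - F(1) = (-1754728/105) - (-1013/210) = -1169481/70.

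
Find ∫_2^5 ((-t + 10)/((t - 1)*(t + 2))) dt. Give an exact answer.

-4*log(7) + 14*log(2)

Factor the denominator: t**2 + t - 2 = (t + 2)(t - 1).
Partial fractions: (-t + 10)/((t - 1)*(t + 2)) = -4/(t + 2) + 3/(t - 1).
An antiderivative is F(t) = 3*log(t - 1) - 4*log(t + 2).
Then F(5) - F(2) = (-4*log(7) + 6*log(2)) - (-8*log(2)) = -4*log(7) + 14*log(2).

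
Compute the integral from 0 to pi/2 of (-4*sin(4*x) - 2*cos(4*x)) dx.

0

An antiderivative is F(x) = -sin(4*x)/2 + cos(4*x).
Then F(pi/2) - F(0) = (1) - (1) = 0.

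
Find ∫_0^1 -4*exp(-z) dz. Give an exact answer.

-4 + 4*exp(-1)

An antiderivative is F(z) = 4*exp(-z).
Then F(1) - F(0) = (4*exp(-1)) - (4) = -4 + 4*exp(-1).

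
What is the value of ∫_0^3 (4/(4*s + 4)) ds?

log(4)

Let u = 4*s + 4, so du = 4 ds. When s = 0, u = 4; when s = 3, u = 16.
The integral becomes ∫ 1/u du from 4 to 16, with antiderivative log(u).
Back in s: F(s) = log(4*s + 4).
Then F(3) - F(0) = (log(16)) - (log(4)) = log(4).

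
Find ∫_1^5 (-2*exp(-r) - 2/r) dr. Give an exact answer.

An antiderivative is F(r) = -2*log(r) + 2*exp(-r).
Then F(5) - F(1) = (-2*log(5) + 2*exp(-5)) - (2*exp(-1)) = -2*log(5) - 2*exp(-1) + 2*exp(-5).

-2*log(5) - 2*exp(-1) + 2*exp(-5)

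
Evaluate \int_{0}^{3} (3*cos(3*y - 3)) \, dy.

sin(6) + sin(3)

Let u = 3*y - 3, so du = 3 dy. When y = 0, u = -3; when y = 3, u = 6.
The integral becomes ∫ cos(u) du from -3 to 6, with antiderivative sin(u).
Back in y: F(y) = sin(3*y - 3).
Then F(3) - F(0) = (sin(6)) - (-sin(3)) = sin(6) + sin(3).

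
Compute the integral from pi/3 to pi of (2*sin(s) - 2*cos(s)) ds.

sqrt(3) + 3

An antiderivative is F(s) = -2*sin(s) - 2*cos(s).
Then F(pi) - F(pi/3) = (2) - (-sqrt(3) - 1) = sqrt(3) + 3.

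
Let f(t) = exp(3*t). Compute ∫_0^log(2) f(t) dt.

Let u = exp(t), so du = exp(t) dt. When t = 0, u = 1; when t = log(2), u = 2.
The integral becomes ∫ u**2 du from 1 to 2, with antiderivative u**3/3.
Back in t: F(t) = exp(3*t)/3.
Then F(log(2)) - F(0) = (8/3) - (1/3) = 7/3.

7/3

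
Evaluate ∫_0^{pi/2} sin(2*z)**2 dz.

pi/4

Use the identity sin^2(2*z) = (1 - cos(4*z))/2.
An antiderivative is F(z) = z/2 - sin(4*z)/8.
Then F(pi/2) - F(0) = (pi/4) - (0) = pi/4.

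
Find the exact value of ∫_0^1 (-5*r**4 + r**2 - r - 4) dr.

By the power rule, an antiderivative is F(r) = -r**5 + r**3/3 - r**2/2 - 4*r.
Then F(1) - F(0) = (-31/6) - (0) = -31/6.

-31/6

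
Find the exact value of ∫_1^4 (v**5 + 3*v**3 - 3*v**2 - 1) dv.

By the power rule, an antiderivative is F(v) = v**6/6 + 3*v**4/4 - v**3 - v.
Then F(4) - F(1) = (2420/3) - (-13/12) = 3231/4.

3231/4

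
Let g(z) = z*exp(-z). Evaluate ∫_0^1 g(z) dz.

1 - 2*exp(-1)

Integrate by parts once (u = z, dv = exp(-z) dz).
An antiderivative is F(z) = (-z - 1)*exp(-z).
Then F(1) - F(0) = (-2*exp(-1)) - (-1) = 1 - 2*exp(-1).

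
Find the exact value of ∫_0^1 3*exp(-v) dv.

An antiderivative is F(v) = -3*exp(-v).
Then F(1) - F(0) = (-3*exp(-1)) - (-3) = 3 - 3*exp(-1).

3 - 3*exp(-1)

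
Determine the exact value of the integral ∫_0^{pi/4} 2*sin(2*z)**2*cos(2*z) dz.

1/3

Let u = sin(2*z), so du = 2*cos(2*z) dz. When z = 0, u = 0; when z = pi/4, u = 1.
The integral becomes ∫ u**2 du from 0 to 1, with antiderivative u**3/3.
Back in z: F(z) = sin(2*z)**3/3.
Then F(pi/4) - F(0) = (1/3) - (0) = 1/3.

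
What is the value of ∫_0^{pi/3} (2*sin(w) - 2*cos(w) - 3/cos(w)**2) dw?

An antiderivative is F(w) = -2*sin(w) - 2*cos(w) - 3*tan(w).
Then F(pi/3) - F(0) = (-4*sqrt(3) - 1) - (-2) = 1 - 4*sqrt(3).

1 - 4*sqrt(3)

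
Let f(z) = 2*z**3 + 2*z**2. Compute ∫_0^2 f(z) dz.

40/3

By the power rule, an antiderivative is F(z) = z**4/2 + 2*z**3/3.
Then F(2) - F(0) = (40/3) - (0) = 40/3.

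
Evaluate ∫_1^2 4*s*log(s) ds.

Integrate by parts once (u = ln s, dv = 4*s ds).
An antiderivative is F(s) = s**2*(2*log(s) - 1).
Then F(2) - F(1) = (-4 + 8*log(2)) - (-1) = -3 + 8*log(2).

-3 + 8*log(2)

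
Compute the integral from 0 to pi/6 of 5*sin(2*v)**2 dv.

-5*sqrt(3)/16 + 5*pi/12

Use the identity sin^2(2*v) = (1 - cos(4*v))/2.
An antiderivative is F(v) = 5*v/2 - 5*sin(4*v)/8.
Then F(pi/6) - F(0) = (-5*sqrt(3)/16 + 5*pi/12) - (0) = -5*sqrt(3)/16 + 5*pi/12.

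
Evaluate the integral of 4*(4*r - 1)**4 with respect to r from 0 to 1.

244/5

Let u = 4*r - 1, so du = 4 dr. When r = 0, u = -1; when r = 1, u = 3.
The integral becomes ∫ u**4 du from -1 to 3, with antiderivative u**5/5.
Back in r: F(r) = (4*r - 1)**5/5.
Then F(1) - F(0) = (243/5) - (-1/5) = 244/5.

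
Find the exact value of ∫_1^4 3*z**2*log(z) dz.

-21 + 128*log(2)

Integrate by parts once (u = ln z, dv = 3*z**2 dz).
An antiderivative is F(z) = z**3*(3*log(z) - 1)/3.
Then F(4) - F(1) = (-64/3 + 128*log(2)) - (-1/3) = -21 + 128*log(2).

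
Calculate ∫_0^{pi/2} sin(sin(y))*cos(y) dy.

1 - cos(1)

Let u = sin(y), so du = cos(y) dy. When y = 0, u = 0; when y = pi/2, u = 1.
The integral becomes ∫ sin(u) du from 0 to 1, with antiderivative -cos(u).
Back in y: F(y) = -cos(sin(y)).
Then F(pi/2) - F(0) = (-cos(1)) - (-1) = 1 - cos(1).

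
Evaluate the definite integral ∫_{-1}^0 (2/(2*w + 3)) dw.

An antiderivative is F(w) = log(2*w + 3).
Then F(0) - F(-1) = (log(3)) - (0) = log(3).

log(3)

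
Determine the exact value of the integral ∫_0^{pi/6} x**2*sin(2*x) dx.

Integrate by parts twice (u = x^2, dv = sin(2*x) dx).
An antiderivative is F(x) = -x**2*cos(2*x)/2 + x*sin(2*x)/2 + cos(2*x)/4.
Then F(pi/6) - F(0) = (-pi**2/144 + 1/8 + sqrt(3)*pi/24) - (1/4) = -1/8 - pi**2/144 + sqrt(3)*pi/24.

-1/8 - pi**2/144 + sqrt(3)*pi/24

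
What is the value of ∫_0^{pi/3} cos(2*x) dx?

An antiderivative is F(x) = sin(2*x)/2.
Then F(pi/3) - F(0) = (sqrt(3)/4) - (0) = sqrt(3)/4.

sqrt(3)/4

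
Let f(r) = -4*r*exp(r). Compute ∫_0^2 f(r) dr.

-4*exp(2) - 4

Integrate by parts once (u = r, dv = -4*exp(r) dr).
An antiderivative is F(r) = (-4*r + 4)*exp(r).
Then F(2) - F(0) = (-4*exp(2)) - (4) = -4*exp(2) - 4.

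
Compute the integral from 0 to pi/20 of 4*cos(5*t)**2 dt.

1/5 + pi/10

Use the identity cos^2(5*t) = (1 + cos(10*t))/2.
An antiderivative is F(t) = 2*t + sin(10*t)/5.
Then F(pi/20) - F(0) = (1/5 + pi/10) - (0) = 1/5 + pi/10.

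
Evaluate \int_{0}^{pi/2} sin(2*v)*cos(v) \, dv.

Use the identity sin(2*v)cos(v) = [sin(3*v) + sin(v)]/2.
An antiderivative is F(v) = -cos(v)/2 - cos(3*v)/6.
Then F(pi/2) - F(0) = (0) - (-2/3) = 2/3.

2/3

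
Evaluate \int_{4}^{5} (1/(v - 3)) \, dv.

log(2)

An antiderivative is F(v) = log(v - 3).
Then F(5) - F(4) = (log(2)) - (0) = log(2).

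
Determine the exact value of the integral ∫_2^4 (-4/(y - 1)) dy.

An antiderivative is F(y) = -4*log(y - 1).
Then F(4) - F(2) = (-log(81)) - (0) = -log(81).

-log(81)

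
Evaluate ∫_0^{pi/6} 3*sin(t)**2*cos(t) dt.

Let u = sin(t), so du = cos(t) dt. When t = 0, u = 0; when t = pi/6, u = 1/2.
The integral becomes 3·∫ u**2 du from 0 to 1/2, with antiderivative u**3.
Back in t: F(t) = sin(t)**3.
Then F(pi/6) - F(0) = (1/8) - (0) = 1/8.

1/8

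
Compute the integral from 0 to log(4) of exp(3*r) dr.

21

Let u = exp(r), so du = exp(r) dr. When r = 0, u = 1; when r = log(4), u = 4.
The integral becomes ∫ u**2 du from 1 to 4, with antiderivative u**3/3.
Back in r: F(r) = exp(3*r)/3.
Then F(log(4)) - F(0) = (64/3) - (1/3) = 21.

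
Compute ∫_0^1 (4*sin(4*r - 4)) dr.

Let u = 4*r - 4, so du = 4 dr. When r = 0, u = -4; when r = 1, u = 0.
The integral becomes ∫ sin(u) du from -4 to 0, with antiderivative -cos(u).
Back in r: F(r) = -cos(4*r - 4).
Then F(1) - F(0) = (-1) - (-cos(4)) = -1 + cos(4).

-1 + cos(4)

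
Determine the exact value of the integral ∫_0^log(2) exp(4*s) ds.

Let u = exp(s), so du = exp(s) ds. When s = 0, u = 1; when s = log(2), u = 2.
The integral becomes ∫ u**3 du from 1 to 2, with antiderivative u**4/4.
Back in s: F(s) = exp(4*s)/4.
Then F(log(2)) - F(0) = (4) - (1/4) = 15/4.

15/4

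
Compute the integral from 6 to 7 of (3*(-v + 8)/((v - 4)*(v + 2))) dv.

-8*log(3) + 13*log(2)

Factor the denominator: v**2 - 2*v - 8 = (v + 2)(v - 4).
Partial fractions: 3*(-v + 8)/((v - 4)*(v + 2)) = -5/(v + 2) + 2/(v - 4).
An antiderivative is F(v) = 2*log(v - 4) - 5*log(v + 2).
Then F(7) - F(6) = (-8*log(3)) - (-13*log(2)) = -8*log(3) + 13*log(2).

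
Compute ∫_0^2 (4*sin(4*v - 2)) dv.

Let u = 4*v - 2, so du = 4 dv. When v = 0, u = -2; when v = 2, u = 6.
The integral becomes ∫ sin(u) du from -2 to 6, with antiderivative -cos(u).
Back in v: F(v) = -cos(4*v - 2).
Then F(2) - F(0) = (-cos(6)) - (-cos(2)) = -cos(6) + cos(2).

-cos(6) + cos(2)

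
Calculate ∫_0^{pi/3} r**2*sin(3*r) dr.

Integrate by parts twice (u = r^2, dv = sin(3*r) dr).
An antiderivative is F(r) = -r**2*cos(3*r)/3 + 2*r*sin(3*r)/9 + 2*cos(3*r)/27.
Then F(pi/3) - F(0) = (-2/27 + pi**2/27) - (2/27) = -4/27 + pi**2/27.

-4/27 + pi**2/27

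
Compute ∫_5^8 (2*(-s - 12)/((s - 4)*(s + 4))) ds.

Factor the denominator: s**2 - 16 = (s + 4)(s - 4).
Partial fractions: 2*(-s - 12)/((s - 4)*(s + 4)) = 2/(s + 4) - 4/(s - 4).
An antiderivative is F(s) = -4*log(s - 4) + 2*log(s + 4).
Then F(8) - F(5) = (log(9/16)) - (log(81)) = -4*log(2) - 2*log(3).

-4*log(2) - 2*log(3)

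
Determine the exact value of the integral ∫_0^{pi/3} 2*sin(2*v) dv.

3/2

An antiderivative is F(v) = -cos(2*v).
Then F(pi/3) - F(0) = (1/2) - (-1) = 3/2.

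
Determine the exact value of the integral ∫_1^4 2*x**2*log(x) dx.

-14 + 256*log(2)/3

Integrate by parts once (u = ln x, dv = 2*x**2 dx).
An antiderivative is F(x) = 2*x**3*(3*log(x) - 1)/9.
Then F(4) - F(1) = (-128/9 + 256*log(2)/3) - (-2/9) = -14 + 256*log(2)/3.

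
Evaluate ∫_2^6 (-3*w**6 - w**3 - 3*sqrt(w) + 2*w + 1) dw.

By the power rule, an antiderivative is F(w) = -3*w**7/7 - w**4/4 - 2*w**(3/2) + w**2 + w.
Then F(6) - F(2) = (-841782/7 - 12*sqrt(6)) - (-370/7 - 4*sqrt(2)) = -841412/7 - 12*sqrt(6) + 4*sqrt(2).

-841412/7 - 12*sqrt(6) + 4*sqrt(2)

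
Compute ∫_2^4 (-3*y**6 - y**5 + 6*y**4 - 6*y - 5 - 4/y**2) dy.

-227341/35

By the power rule, an antiderivative is F(y) = -3*y**7/7 - y**6/6 + 6*y**5/5 - 3*y**2 - 5*y + 4/y.
Then F(4) - F(2) = (-686971/105) - (-4948/105) = -227341/35.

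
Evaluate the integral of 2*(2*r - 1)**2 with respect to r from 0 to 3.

42

Let u = 2*r - 1, so du = 2 dr. When r = 0, u = -1; when r = 3, u = 5.
The integral becomes ∫ u**2 du from -1 to 5, with antiderivative u**3/3.
Back in r: F(r) = (2*r - 1)**3/3.
Then F(3) - F(0) = (125/3) - (-1/3) = 42.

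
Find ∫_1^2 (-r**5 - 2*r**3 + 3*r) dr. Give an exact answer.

-27/2

By the power rule, an antiderivative is F(r) = -r**6/6 - r**4/2 + 3*r**2/2.
Then F(2) - F(1) = (-38/3) - (5/6) = -27/2.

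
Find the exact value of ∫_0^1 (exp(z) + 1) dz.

An antiderivative is F(z) = z + exp(z).
Then F(1) - F(0) = (1 + E) - (1) = E.

E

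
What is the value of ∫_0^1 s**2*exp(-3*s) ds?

2/27 - 17*exp(-3)/27

Integrate by parts twice (u = s^2, dv = exp(-3*s) ds).
An antiderivative is F(s) = (-9*s**2 - 6*s - 2)*exp(-3*s)/27.
Then F(1) - F(0) = (-17*exp(-3)/27) - (-2/27) = 2/27 - 17*exp(-3)/27.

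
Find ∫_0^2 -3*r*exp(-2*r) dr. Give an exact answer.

Integrate by parts once (u = r, dv = -3*exp(-2*r) dr).
An antiderivative is F(r) = (6*r + 3)*exp(-2*r)/4.
Then F(2) - F(0) = (15*exp(-4)/4) - (3/4) = -3/4 + 15*exp(-4)/4.

-3/4 + 15*exp(-4)/4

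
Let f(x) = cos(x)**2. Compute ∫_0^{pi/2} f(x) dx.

pi/4

Use the identity cos^2(x) = (1 + cos(2*x))/2.
An antiderivative is F(x) = x/2 + sin(2*x)/4.
Then F(pi/2) - F(0) = (pi/4) - (0) = pi/4.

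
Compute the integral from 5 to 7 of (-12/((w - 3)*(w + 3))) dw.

Factor the denominator: w**2 - 9 = (w + 3)(w - 3).
Partial fractions: -12/((w - 3)*(w + 3)) = 2/(w + 3) - 2/(w - 3).
An antiderivative is F(w) = -2*log(w - 3) + 2*log(w + 3).
Then F(7) - F(5) = (log(25/4)) - (log(16)) = log(25/64).

log(25/64)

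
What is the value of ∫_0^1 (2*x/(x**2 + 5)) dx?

log(6/5)

Let u = x**2 + 5, so du = 2*x dx. When x = 0, u = 5; when x = 1, u = 6.
The integral becomes ∫ 1/u du from 5 to 6, with antiderivative log(u).
Back in x: F(x) = log(x**2 + 5).
Then F(1) - F(0) = (log(6)) - (log(5)) = log(6/5).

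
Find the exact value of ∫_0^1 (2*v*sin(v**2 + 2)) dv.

cos(2) - cos(3)

Let u = v**2 + 2, so du = 2*v dv. When v = 0, u = 2; when v = 1, u = 3.
The integral becomes ∫ sin(u) du from 2 to 3, with antiderivative -cos(u).
Back in v: F(v) = -cos(v**2 + 2).
Then F(1) - F(0) = (-cos(3)) - (-cos(2)) = cos(2) - cos(3).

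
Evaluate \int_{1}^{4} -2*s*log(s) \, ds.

Integrate by parts once (u = ln s, dv = -2*s ds).
An antiderivative is F(s) = -s**2*(2*log(s) - 1)/2.
Then F(4) - F(1) = (8 - 32*log(2)) - (1/2) = 15/2 - 32*log(2).

15/2 - 32*log(2)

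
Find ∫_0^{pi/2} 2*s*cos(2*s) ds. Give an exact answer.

-1

Integrate by parts once (u = s, dv = 2*cos(2*s) ds).
An antiderivative is F(s) = s*sin(2*s) + cos(2*s)/2.
Then F(pi/2) - F(0) = (-1/2) - (1/2) = -1.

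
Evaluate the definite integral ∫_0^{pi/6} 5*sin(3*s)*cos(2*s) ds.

3 - sqrt(3)

Use the identity sin(3*s)cos(2*s) = [sin(5*s) + sin(s)]/2.
An antiderivative is F(s) = -5*cos(s)/2 - cos(5*s)/2.
Then F(pi/6) - F(0) = (-sqrt(3)) - (-3) = 3 - sqrt(3).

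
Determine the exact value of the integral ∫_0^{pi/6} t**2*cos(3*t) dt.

-2/27 + pi**2/108

Integrate by parts twice (u = t^2, dv = cos(3*t) dt).
An antiderivative is F(t) = t**2*sin(3*t)/3 + 2*t*cos(3*t)/9 - 2*sin(3*t)/27.
Then F(pi/6) - F(0) = (-2/27 + pi**2/108) - (0) = -2/27 + pi**2/108.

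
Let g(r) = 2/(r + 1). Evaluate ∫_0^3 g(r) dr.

log(16)

An antiderivative is F(r) = 2*log(r + 1).
Then F(3) - F(0) = (log(16)) - (0) = log(16).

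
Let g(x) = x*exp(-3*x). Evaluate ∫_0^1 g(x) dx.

Integrate by parts once (u = x, dv = exp(-3*x) dx).
An antiderivative is F(x) = (-3*x - 1)*exp(-3*x)/9.
Then F(1) - F(0) = (-4*exp(-3)/9) - (-1/9) = (-4 + exp(3))*exp(-3)/9.

(-4 + exp(3))*exp(-3)/9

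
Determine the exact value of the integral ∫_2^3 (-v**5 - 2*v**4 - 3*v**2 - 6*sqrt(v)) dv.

-6427/30 - 12*sqrt(3) + 8*sqrt(2)

By the power rule, an antiderivative is F(v) = -v**6/6 - 2*v**5/5 - 4*v**(3/2) - v**3.
Then F(3) - F(2) = (-2457/10 - 12*sqrt(3)) - (-472/15 - 8*sqrt(2)) = -6427/30 - 12*sqrt(3) + 8*sqrt(2).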